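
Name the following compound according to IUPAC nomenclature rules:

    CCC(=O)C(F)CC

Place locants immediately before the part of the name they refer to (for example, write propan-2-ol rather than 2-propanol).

Counting along the main chain through the carbonyl gives 6 carbons: the parent is hexane.
The highest-priority functional group is a ketone (C=O on an internal carbon), so the name ends in -one.
Number the chain so that numbering from this end puts the carbonyl group at C-3 rather than C-4.
That gives the carbonyl at C-3; a fluoro group at C-4.
Assembling the pieces gives 4-fluorohexan-3-one.

4-fluorohexan-3-one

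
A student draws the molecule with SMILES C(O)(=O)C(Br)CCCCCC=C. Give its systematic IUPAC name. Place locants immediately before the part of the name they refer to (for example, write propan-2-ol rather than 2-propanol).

The longest chain bearing the –COOH group and the multiple bond is 9 carbons long (nonane).
The highest-priority functional group is a carboxylic acid (terminal –COOH), so the name ends in -oic acid.
A C=C double bond in the chain gives the infix -ene-.
Choose the numbering such that the carboxylic acid carbon is C-1 by definition.
With this numbering: the double bond between C-8 and C-9; a bromo group at C-2.
Putting it together: 2-bromonon-8-enoic acid.

2-bromonon-8-enoic acid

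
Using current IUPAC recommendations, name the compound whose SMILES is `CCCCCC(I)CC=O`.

Counting along the main chain through the –CHO group gives 8 carbons: the parent is octane.
The principal characteristic group is an aldehyde (terminal –CHO), named with the suffix -al.
Choose the numbering such that the aldehyde carbon is C-1 by definition.
With this numbering: an iodo group at C-3.
Assembling the pieces gives 3-iodooctanal.

3-iodooctanal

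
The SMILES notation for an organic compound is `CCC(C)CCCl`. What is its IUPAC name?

1-chloro-3-methylpentane

The parent chain contains 5 carbons (pentane).
Choose the numbering such that the substituent locant set {1,3} is lower than {3,5} at the first point of difference.
With this numbering: a chloro group at C-1; a methyl group at C-3.
The substituents are ordered alphabetically, ignoring any di-/tri- multipliers.
Assembling the pieces gives 1-chloro-3-methylpentane.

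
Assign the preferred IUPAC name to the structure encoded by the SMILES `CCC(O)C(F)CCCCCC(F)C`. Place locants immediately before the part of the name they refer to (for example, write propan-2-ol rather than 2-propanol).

Counting along the main chain through the –OH group gives 11 carbons: the parent is undecane.
The principal characteristic group is an alcohol (–OH), named with the suffix -ol.
Choose the numbering such that numbering from this end puts the hydroxyl group at C-3 rather than C-9.
This places the hydroxyl at C-3; fluoro groups at C-4 and C-10.
The name is 4,10-difluoroundecan-3-ol.

4,10-difluoroundecan-3-ol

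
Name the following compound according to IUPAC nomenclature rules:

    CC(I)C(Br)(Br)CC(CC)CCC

The longest continuous carbon chain has 8 atoms, so the parent hydride is octane.
The numbering direction is chosen so that the substituent locant set {2,3,3,5} is lower than {4,6,6,7} at the first point of difference.
This places two bromo groups at C-3; an ethyl group at C-5; an iodo group at C-2.
Prefixes are listed alphabetically: bromo, ethyl, iodo.
Putting it together: 3,3-dibromo-5-ethyl-2-iodooctane.

3,3-dibromo-5-ethyl-2-iodooctane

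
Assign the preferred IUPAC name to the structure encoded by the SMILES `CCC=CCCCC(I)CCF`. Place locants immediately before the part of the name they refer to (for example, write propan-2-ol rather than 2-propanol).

The longest chain bearing the multiple bond is 10 carbons long (decane).
The chain contains a C=C double bond, so the unsaturation ending is -ene.
The numbering direction is chosen so that numbering from this end puts the double bond at C-3 rather than C-7.
That gives the double bond between C-3 and C-4; a fluoro group at C-10; an iodo group at C-8.
Prefixes are listed alphabetically: fluoro, iodo.
The name is 10-fluoro-8-iododec-3-ene.

10-fluoro-8-iododec-3-ene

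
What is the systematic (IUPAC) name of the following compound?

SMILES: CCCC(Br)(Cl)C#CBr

The longest chain bearing the multiple bond is 6 carbons long (hexane).
There is one C≡C triple bond, indicated by the ending -yne.
The numbering direction is chosen so that numbering from this end puts the triple bond at C-1 rather than C-5.
This places the triple bond between C-1 and C-2; bromo groups at C-1 and C-3; a chloro group at C-3.
Substituent prefixes are cited in alphabetical order (multiplying prefixes like di-/tri- are ignored for ordering).
Assembling the pieces gives 1,3-dibromo-3-chlorohex-1-yne.

1,3-dibromo-3-chlorohex-1-yne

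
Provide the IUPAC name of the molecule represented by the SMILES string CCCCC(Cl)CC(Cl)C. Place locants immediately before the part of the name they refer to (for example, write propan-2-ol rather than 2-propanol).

2,4-dichlorooctane

The longest continuous carbon chain has 8 atoms, so the parent hydride is octane.
Number the chain so that the substituent locant set {2,4} is lower than {5,7} at the first point of difference.
With this numbering: chloro groups at C-2 and C-4.
Putting it together: 2,4-dichlorooctane.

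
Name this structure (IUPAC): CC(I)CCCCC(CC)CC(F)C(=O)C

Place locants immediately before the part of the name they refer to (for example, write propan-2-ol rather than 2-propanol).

5-ethyl-3-fluoro-10-iodoundecan-2-one

The longest carbon chain that includes the carbonyl has 11 carbons, so the parent hydride is undecane.
The highest-priority functional group is a ketone (C=O on an internal carbon), so the name ends in -one.
Choose the numbering such that numbering from this end puts the carbonyl group at C-2 rather than C-10.
With this numbering: the carbonyl at C-2; an ethyl group at C-5; a fluoro group at C-3; an iodo group at C-10.
The substituents are ordered alphabetically, ignoring any di-/tri- multipliers.
The name is 5-ethyl-3-fluoro-10-iodoundecan-2-one.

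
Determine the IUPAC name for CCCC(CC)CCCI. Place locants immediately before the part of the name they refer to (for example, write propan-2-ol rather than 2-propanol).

The parent chain contains 7 carbons (heptane).
Choose the numbering such that the substituent locant set {1,4} is lower than {4,7} at the first point of difference.
That gives an ethyl group at C-4; an iodo group at C-1.
Prefixes are listed alphabetically: ethyl, iodo.
The name is 4-ethyl-1-iodoheptane.

4-ethyl-1-iodoheptane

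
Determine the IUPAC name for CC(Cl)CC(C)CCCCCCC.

2-chloro-4-methylundecane

The parent chain contains 11 carbons (undecane).
Number the chain so that the substituent locant set {2,4} is lower than {8,10} at the first point of difference.
This places a chloro group at C-2; a methyl group at C-4.
Prefixes are listed alphabetically: chloro, methyl.
The name is 2-chloro-4-methylundecane.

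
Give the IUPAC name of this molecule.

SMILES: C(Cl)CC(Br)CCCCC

The longest carbon chain is 8 atoms: the parent is octane.
The numbering direction is chosen so that the substituent locant set {1,3} is lower than {6,8} at the first point of difference.
That gives a bromo group at C-3; a chloro group at C-1.
Substituent prefixes are cited in alphabetical order (multiplying prefixes like di-/tri- are ignored for ordering).
Assembling the pieces gives 3-bromo-1-chlorooctane.

3-bromo-1-chlorooctane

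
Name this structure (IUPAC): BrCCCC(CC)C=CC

7-bromo-4-ethylhept-2-ene

The longest chain bearing the multiple bond is 7 carbons long (heptane).
The chain contains a C=C double bond, so the unsaturation ending is -ene.
Choose the numbering such that numbering from this end puts the double bond at C-2 rather than C-5.
With this numbering: the double bond between C-2 and C-3; a bromo group at C-7; an ethyl group at C-4.
The substituents are ordered alphabetically, ignoring any di-/tri- multipliers.
Assembling the pieces gives 7-bromo-4-ethylhept-2-ene.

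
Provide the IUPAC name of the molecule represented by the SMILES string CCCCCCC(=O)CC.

nonan-3-one

Counting along the main chain through the carbonyl gives 9 carbons: the parent is nonane.
A ketone (C=O on an internal carbon) is the principal characteristic group, giving the suffix -one.
Number the chain so that numbering from this end puts the carbonyl group at C-3 rather than C-7.
With this numbering: the carbonyl at C-3.
Assembling the pieces gives nonan-3-one.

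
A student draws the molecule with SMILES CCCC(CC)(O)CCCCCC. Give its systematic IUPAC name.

4-ethyldecan-4-ol

The longest carbon chain that includes the –OH group has 10 carbons, so the parent hydride is decane.
The highest-priority functional group is an alcohol (–OH), so the name ends in -ol.
Number the chain so that numbering from this end puts the hydroxyl group at C-4 rather than C-7.
With this numbering: the hydroxyl at C-4; an ethyl group at C-4.
Putting it together: 4-ethyldecan-4-ol.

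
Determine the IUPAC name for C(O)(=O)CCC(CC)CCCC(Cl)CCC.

8-chloro-4-ethylundecanoic acid

The longest carbon chain that includes the –COOH group has 11 carbons, so the parent hydride is undecane.
A carboxylic acid (terminal –COOH) is the principal characteristic group, giving the suffix -oic acid.
The numbering direction is chosen so that the carboxylic acid carbon is C-1 by definition.
With this numbering: a chloro group at C-8; an ethyl group at C-4.
The substituents are ordered alphabetically, ignoring any di-/tri- multipliers.
Putting it together: 8-chloro-4-ethylundecanoic acid.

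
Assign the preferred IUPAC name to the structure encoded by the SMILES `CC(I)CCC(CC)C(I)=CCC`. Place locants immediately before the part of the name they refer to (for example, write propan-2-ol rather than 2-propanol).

5-ethyl-4,8-diiodonon-3-ene

Counting along the main chain through the multiple bond gives 9 carbons: the parent is nonane.
There is one C=C double bond, indicated by the ending -ene.
The numbering direction is chosen so that numbering from this end puts the double bond at C-3 rather than C-6.
With this numbering: the double bond between C-3 and C-4; an ethyl group at C-5; iodo groups at C-4 and C-8.
Substituent prefixes are cited in alphabetical order (multiplying prefixes like di-/tri- are ignored for ordering).
Assembling the pieces gives 5-ethyl-4,8-diiodonon-3-ene.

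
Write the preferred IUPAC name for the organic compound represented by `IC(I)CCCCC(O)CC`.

8,8-diiodooctan-3-ol

Counting along the main chain through the –OH group gives 8 carbons: the parent is octane.
The highest-priority functional group is an alcohol (–OH), so the name ends in -ol.
Choose the numbering such that numbering from this end puts the hydroxyl group at C-3 rather than C-6.
This places the hydroxyl at C-3; two iodo groups at C-8.
The name is 8,8-diiodooctan-3-ol.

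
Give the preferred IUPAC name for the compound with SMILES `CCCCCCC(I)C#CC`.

Counting along the main chain through the multiple bond gives 10 carbons: the parent is decane.
There is one C≡C triple bond, indicated by the ending -yne.
Number the chain so that numbering from this end puts the triple bond at C-2 rather than C-8.
This places the triple bond between C-2 and C-3; an iodo group at C-4.
Putting it together: 4-iododec-2-yne.

4-iododec-2-yne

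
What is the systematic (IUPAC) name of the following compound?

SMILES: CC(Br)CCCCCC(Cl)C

2-bromo-8-chlorononane

The longest continuous carbon chain has 9 atoms, so the parent hydride is nonane.
Number the chain so that the locant sets are identical either way, so the alphabetically earlier bromo substituent takes the lower locant (2 rather than 8).
This places a bromo group at C-2; a chloro group at C-8.
The substituents are ordered alphabetically, ignoring any di-/tri- multipliers.
Assembling the pieces gives 2-bromo-8-chlorononane.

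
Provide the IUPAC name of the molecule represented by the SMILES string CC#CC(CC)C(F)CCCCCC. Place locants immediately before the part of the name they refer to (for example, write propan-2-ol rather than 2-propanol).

4-ethyl-5-fluoroundec-2-yne

The longest chain bearing the multiple bond is 11 carbons long (undecane).
There is one C≡C triple bond, indicated by the ending -yne.
The numbering direction is chosen so that numbering from this end puts the triple bond at C-2 rather than C-9.
This places the triple bond between C-2 and C-3; an ethyl group at C-4; a fluoro group at C-5.
Substituent prefixes are cited in alphabetical order (multiplying prefixes like di-/tri- are ignored for ordering).
Putting it together: 4-ethyl-5-fluoroundec-2-yne.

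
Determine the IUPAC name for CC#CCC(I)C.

5-iodohex-2-yne

The longest chain bearing the multiple bond is 6 carbons long (hexane).
There is one C≡C triple bond, indicated by the ending -yne.
The numbering direction is chosen so that numbering from this end puts the triple bond at C-2 rather than C-4.
That gives the triple bond between C-2 and C-3; an iodo group at C-5.
Assembling the pieces gives 5-iodohex-2-yne.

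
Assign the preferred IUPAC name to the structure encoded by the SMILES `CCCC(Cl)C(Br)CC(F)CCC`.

5-bromo-4-chloro-7-fluorodecane

The parent chain contains 10 carbons (decane).
Number the chain so that the substituent locant set {4,5,7} is lower than {4,6,7} at the first point of difference.
With this numbering: a bromo group at C-5; a chloro group at C-4; a fluoro group at C-7.
The substituents are ordered alphabetically, ignoring any di-/tri- multipliers.
Assembling the pieces gives 5-bromo-4-chloro-7-fluorodecane.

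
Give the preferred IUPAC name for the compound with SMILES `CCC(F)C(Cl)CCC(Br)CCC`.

The longest carbon chain is 10 atoms: the parent is decane.
Choose the numbering such that the substituent locant set {3,4,7} is lower than {4,7,8} at the first point of difference.
This places a bromo group at C-7; a chloro group at C-4; a fluoro group at C-3.
Prefixes are listed alphabetically: bromo, chloro, fluoro.
Assembling the pieces gives 7-bromo-4-chloro-3-fluorodecane.

7-bromo-4-chloro-3-fluorodecane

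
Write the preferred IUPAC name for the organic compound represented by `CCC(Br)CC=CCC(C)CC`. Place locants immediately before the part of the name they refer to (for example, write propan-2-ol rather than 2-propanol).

The longest carbon chain that includes the multiple bond has 10 carbons, so the parent hydride is decane.
There is one C=C double bond, indicated by the ending -ene.
Choose the numbering such that the locant sets are identical either way, so the alphabetically earlier bromo substituent takes the lower locant (3 rather than 8).
With this numbering: the double bond between C-5 and C-6; a bromo group at C-3; a methyl group at C-8.
The substituents are ordered alphabetically, ignoring any di-/tri- multipliers.
Putting it together: 3-bromo-8-methyldec-5-ene.

3-bromo-8-methyldec-5-ene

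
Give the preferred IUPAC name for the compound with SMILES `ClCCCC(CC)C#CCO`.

7-chloro-4-ethylhept-2-yn-1-ol

The longest chain bearing the –OH group and the multiple bond is 7 carbons long (heptane).
The principal characteristic group is an alcohol (–OH), named with the suffix -ol.
A C≡C triple bond in the chain gives the infix -yne-.
Choose the numbering such that numbering from this end puts the hydroxyl group at C-1 rather than C-7.
That gives the hydroxyl at C-1; the triple bond between C-2 and C-3; a chloro group at C-7; an ethyl group at C-4.
The substituents are ordered alphabetically, ignoring any di-/tri- multipliers.
Putting it together: 7-chloro-4-ethylhept-2-yn-1-ol.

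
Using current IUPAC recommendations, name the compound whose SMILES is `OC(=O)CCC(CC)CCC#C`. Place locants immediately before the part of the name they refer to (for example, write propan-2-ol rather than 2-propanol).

Counting along the main chain through the –COOH group and the multiple bond gives 8 carbons: the parent is octane.
The principal characteristic group is a carboxylic acid (terminal –COOH), named with the suffix -oic acid.
The chain contains a C≡C triple bond, so the unsaturation ending is -yne.
Choose the numbering such that the carboxylic acid carbon is C-1 by definition.
This places the triple bond between C-7 and C-8; an ethyl group at C-4.
Assembling the pieces gives 4-ethyloct-7-ynoic acid.

4-ethyloct-7-ynoic acid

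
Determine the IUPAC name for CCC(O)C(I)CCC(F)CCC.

The longest chain bearing the –OH group is 10 carbons long (decane).
The highest-priority functional group is an alcohol (–OH), so the name ends in -ol.
The numbering direction is chosen so that numbering from this end puts the hydroxyl group at C-3 rather than C-8.
With this numbering: the hydroxyl at C-3; a fluoro group at C-7; an iodo group at C-4.
Prefixes are listed alphabetically: fluoro, iodo.
The name is 7-fluoro-4-iododecan-3-ol.

7-fluoro-4-iododecan-3-ol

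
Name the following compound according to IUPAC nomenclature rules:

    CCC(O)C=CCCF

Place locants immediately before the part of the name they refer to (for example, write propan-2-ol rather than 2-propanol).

7-fluorohept-4-en-3-ol

The longest chain bearing the –OH group and the multiple bond is 7 carbons long (heptane).
The principal characteristic group is an alcohol (–OH), named with the suffix -ol.
There is one C=C double bond, indicated by the ending -ene.
Number the chain so that numbering from this end puts the hydroxyl group at C-3 rather than C-5.
This places the hydroxyl at C-3; the double bond between C-4 and C-5; a fluoro group at C-7.
The name is 7-fluorohept-4-en-3-ol.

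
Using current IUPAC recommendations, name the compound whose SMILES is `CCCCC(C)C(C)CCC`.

4,5-dimethylnonane

The longest carbon chain is 9 atoms: the parent is nonane.
Choose the numbering such that the substituent locant set {4,5} is lower than {5,6} at the first point of difference.
That gives methyl groups at C-4 and C-5.
Putting it together: 4,5-dimethylnonane.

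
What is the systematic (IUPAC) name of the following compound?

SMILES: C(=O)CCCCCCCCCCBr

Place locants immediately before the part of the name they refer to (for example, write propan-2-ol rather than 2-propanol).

The longest carbon chain that includes the –CHO group has 11 carbons, so the parent hydride is undecane.
An aldehyde (terminal –CHO) is the principal characteristic group, giving the suffix -al.
The numbering direction is chosen so that the aldehyde carbon is C-1 by definition.
This places a bromo group at C-11.
Putting it together: 11-bromoundecanal.

11-bromoundecanal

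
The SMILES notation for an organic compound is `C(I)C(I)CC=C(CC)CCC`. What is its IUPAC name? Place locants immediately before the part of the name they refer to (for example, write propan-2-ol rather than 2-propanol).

5-ethyl-1,2-diiodooct-4-ene

Counting along the main chain through the multiple bond gives 8 carbons: the parent is octane.
A C=C double bond in the chain gives the infix -ene-.
Number the chain so that the substituent locant set {1,2,5} is lower than {4,7,8} at the first point of difference.
With this numbering: the double bond between C-4 and C-5; an ethyl group at C-5; iodo groups at C-1 and C-2.
Substituent prefixes are cited in alphabetical order (multiplying prefixes like di-/tri- are ignored for ordering).
Putting it together: 5-ethyl-1,2-diiodooct-4-ene.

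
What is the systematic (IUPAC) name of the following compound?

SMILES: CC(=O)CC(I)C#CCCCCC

4-iodoundec-5-yn-2-one

Counting along the main chain through the carbonyl and the multiple bond gives 11 carbons: the parent is undecane.
A ketone (C=O on an internal carbon) is the principal characteristic group, giving the suffix -one.
There is one C≡C triple bond, indicated by the ending -yne.
Choose the numbering such that numbering from this end puts the carbonyl group at C-2 rather than C-10.
That gives the carbonyl at C-2; the triple bond between C-5 and C-6; an iodo group at C-4.
Putting it together: 4-iodoundec-5-yn-2-one.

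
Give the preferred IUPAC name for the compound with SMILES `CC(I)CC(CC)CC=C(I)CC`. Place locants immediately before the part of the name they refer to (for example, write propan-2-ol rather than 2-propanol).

The longest carbon chain that includes the multiple bond has 9 carbons, so the parent hydride is nonane.
The chain contains a C=C double bond, so the unsaturation ending is -ene.
Choose the numbering such that numbering from this end puts the double bond at C-3 rather than C-6.
With this numbering: the double bond between C-3 and C-4; an ethyl group at C-6; iodo groups at C-3 and C-8.
The substituents are ordered alphabetically, ignoring any di-/tri- multipliers.
Putting it together: 6-ethyl-3,8-diiodonon-3-ene.

6-ethyl-3,8-diiodonon-3-ene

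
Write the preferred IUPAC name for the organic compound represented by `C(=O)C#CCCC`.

hex-2-ynal

Counting along the main chain through the –CHO group and the multiple bond gives 6 carbons: the parent is hexane.
An aldehyde (terminal –CHO) is the principal characteristic group, giving the suffix -al.
There is one C≡C triple bond, indicated by the ending -yne.
The numbering direction is chosen so that the aldehyde carbon is C-1 by definition.
This places the triple bond between C-2 and C-3.
Putting it together: hex-2-ynal.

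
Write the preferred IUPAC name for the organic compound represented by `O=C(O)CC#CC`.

Counting along the main chain through the –COOH group and the multiple bond gives 5 carbons: the parent is pentane.
A carboxylic acid (terminal –COOH) is the principal characteristic group, giving the suffix -oic acid.
A C≡C triple bond in the chain gives the infix -yne-.
Number the chain so that the carboxylic acid carbon is C-1 by definition.
With this numbering: the triple bond between C-3 and C-4.
The name is pent-3-ynoic acid.

pent-3-ynoic acid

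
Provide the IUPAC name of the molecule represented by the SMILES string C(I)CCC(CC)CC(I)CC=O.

The longest chain bearing the –CHO group is 8 carbons long (octane).
The highest-priority functional group is an aldehyde (terminal –CHO), so the name ends in -al.
Number the chain so that the aldehyde carbon is C-1 by definition.
With this numbering: an ethyl group at C-5; iodo groups at C-3 and C-8.
Substituent prefixes are cited in alphabetical order (multiplying prefixes like di-/tri- are ignored for ordering).
Putting it together: 5-ethyl-3,8-diiodooctanal.

5-ethyl-3,8-diiodooctanal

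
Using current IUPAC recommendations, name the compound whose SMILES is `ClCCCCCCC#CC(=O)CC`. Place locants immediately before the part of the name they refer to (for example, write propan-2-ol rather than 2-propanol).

The longest carbon chain that includes the carbonyl and the multiple bond has 11 carbons, so the parent hydride is undecane.
A ketone (C=O on an internal carbon) is the principal characteristic group, giving the suffix -one.
A C≡C triple bond in the chain gives the infix -yne-.
Number the chain so that numbering from this end puts the carbonyl group at C-3 rather than C-9.
This places the carbonyl at C-3; the triple bond between C-4 and C-5; a chloro group at C-11.
Putting it together: 11-chloroundec-4-yn-3-one.

11-chloroundec-4-yn-3-one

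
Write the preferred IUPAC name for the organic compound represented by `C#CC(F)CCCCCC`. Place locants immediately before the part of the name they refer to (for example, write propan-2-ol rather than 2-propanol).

3-fluoronon-1-yne

The longest carbon chain that includes the multiple bond has 9 carbons, so the parent hydride is nonane.
There is one C≡C triple bond, indicated by the ending -yne.
Choose the numbering such that numbering from this end puts the triple bond at C-1 rather than C-8.
With this numbering: the triple bond between C-1 and C-2; a fluoro group at C-3.
The name is 3-fluoronon-1-yne.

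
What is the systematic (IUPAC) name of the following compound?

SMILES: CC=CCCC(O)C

Counting along the main chain through the –OH group and the multiple bond gives 7 carbons: the parent is heptane.
The highest-priority functional group is an alcohol (–OH), so the name ends in -ol.
The chain contains a C=C double bond, so the unsaturation ending is -ene.
The numbering direction is chosen so that numbering from this end puts the hydroxyl group at C-2 rather than C-6.
With this numbering: the hydroxyl at C-2; the double bond between C-5 and C-6.
Putting it together: hept-5-en-2-ol.

hept-5-en-2-ol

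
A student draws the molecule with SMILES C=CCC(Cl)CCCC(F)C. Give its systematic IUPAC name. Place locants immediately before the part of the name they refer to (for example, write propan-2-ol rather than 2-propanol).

The longest carbon chain that includes the multiple bond has 9 carbons, so the parent hydride is nonane.
There is one C=C double bond, indicated by the ending -ene.
Number the chain so that numbering from this end puts the double bond at C-1 rather than C-8.
With this numbering: the double bond between C-1 and C-2; a chloro group at C-4; a fluoro group at C-8.
Prefixes are listed alphabetically: chloro, fluoro.
Putting it together: 4-chloro-8-fluoronon-1-ene.

4-chloro-8-fluoronon-1-ene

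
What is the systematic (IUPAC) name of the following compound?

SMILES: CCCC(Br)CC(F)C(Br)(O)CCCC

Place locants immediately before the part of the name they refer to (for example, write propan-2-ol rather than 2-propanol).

Counting along the main chain through the –OH group gives 11 carbons: the parent is undecane.
An alcohol (–OH) is the principal characteristic group, giving the suffix -ol.
Choose the numbering such that numbering from this end puts the hydroxyl group at C-5 rather than C-7.
This places the hydroxyl at C-5; bromo groups at C-5 and C-8; a fluoro group at C-6.
The substituents are ordered alphabetically, ignoring any di-/tri- multipliers.
Assembling the pieces gives 5,8-dibromo-6-fluoroundecan-5-ol.

5,8-dibromo-6-fluoroundecan-5-ol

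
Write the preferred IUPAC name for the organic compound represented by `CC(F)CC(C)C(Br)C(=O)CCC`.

5-bromo-8-fluoro-6-methylnonan-4-one

The longest chain bearing the carbonyl is 9 carbons long (nonane).
The highest-priority functional group is a ketone (C=O on an internal carbon), so the name ends in -one.
Number the chain so that numbering from this end puts the carbonyl group at C-4 rather than C-6.
That gives the carbonyl at C-4; a bromo group at C-5; a fluoro group at C-8; a methyl group at C-6.
The substituents are ordered alphabetically, ignoring any di-/tri- multipliers.
The name is 5-bromo-8-fluoro-6-methylnonan-4-one.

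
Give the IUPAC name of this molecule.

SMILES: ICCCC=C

5-iodopent-1-ene

The longest chain bearing the multiple bond is 5 carbons long (pentane).
There is one C=C double bond, indicated by the ending -ene.
The numbering direction is chosen so that numbering from this end puts the double bond at C-1 rather than C-4.
With this numbering: the double bond between C-1 and C-2; an iodo group at C-5.
Assembling the pieces gives 5-iodopent-1-ene.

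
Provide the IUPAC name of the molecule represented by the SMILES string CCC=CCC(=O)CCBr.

The longest chain bearing the carbonyl and the multiple bond is 8 carbons long (octane).
The highest-priority functional group is a ketone (C=O on an internal carbon), so the name ends in -one.
There is one C=C double bond, indicated by the ending -ene.
Number the chain so that numbering from this end puts the carbonyl group at C-3 rather than C-6.
That gives the carbonyl at C-3; the double bond between C-5 and C-6; a bromo group at C-1.
The name is 1-bromooct-5-en-3-one.

1-bromooct-5-en-3-one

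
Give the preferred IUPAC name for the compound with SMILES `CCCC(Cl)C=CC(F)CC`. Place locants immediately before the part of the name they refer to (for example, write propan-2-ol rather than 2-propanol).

6-chloro-3-fluoronon-4-ene

The longest chain bearing the multiple bond is 9 carbons long (nonane).
There is one C=C double bond, indicated by the ending -ene.
Choose the numbering such that numbering from this end puts the double bond at C-4 rather than C-5.
That gives the double bond between C-4 and C-5; a chloro group at C-6; a fluoro group at C-3.
Prefixes are listed alphabetically: chloro, fluoro.
Putting it together: 6-chloro-3-fluoronon-4-ene.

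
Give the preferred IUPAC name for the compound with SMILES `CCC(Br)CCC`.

The parent chain contains 6 carbons (hexane).
The numbering direction is chosen so that the substituent locant set {3} is lower than {4} at the first point of difference.
This places a bromo group at C-3.
Assembling the pieces gives 3-bromohexane.

3-bromohexane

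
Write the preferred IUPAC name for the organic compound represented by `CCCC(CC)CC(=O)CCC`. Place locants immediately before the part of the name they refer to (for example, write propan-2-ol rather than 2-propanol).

The longest chain bearing the carbonyl is 9 carbons long (nonane).
The principal characteristic group is a ketone (C=O on an internal carbon), named with the suffix -one.
The numbering direction is chosen so that numbering from this end puts the carbonyl group at C-4 rather than C-6.
That gives the carbonyl at C-4; an ethyl group at C-6.
The name is 6-ethylnonan-4-one.

6-ethylnonan-4-one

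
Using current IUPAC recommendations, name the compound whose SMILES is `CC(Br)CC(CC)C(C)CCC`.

The longest continuous carbon chain has 8 atoms, so the parent hydride is octane.
Number the chain so that the substituent locant set {2,4,5} is lower than {4,5,7} at the first point of difference.
That gives a bromo group at C-2; an ethyl group at C-4; a methyl group at C-5.
Prefixes are listed alphabetically: bromo, ethyl, methyl.
Putting it together: 2-bromo-4-ethyl-5-methyloctane.

2-bromo-4-ethyl-5-methyloctane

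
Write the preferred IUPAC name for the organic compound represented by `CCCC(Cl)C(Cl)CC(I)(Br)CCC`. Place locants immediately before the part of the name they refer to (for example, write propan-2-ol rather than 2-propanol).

The longest carbon chain is 10 atoms: the parent is decane.
Choose the numbering such that the substituent locant set {4,4,6,7} is lower than {4,5,7,7} at the first point of difference.
That gives a bromo group at C-4; chloro groups at C-6 and C-7; an iodo group at C-4.
The substituents are ordered alphabetically, ignoring any di-/tri- multipliers.
Assembling the pieces gives 4-bromo-6,7-dichloro-4-iododecane.

4-bromo-6,7-dichloro-4-iododecane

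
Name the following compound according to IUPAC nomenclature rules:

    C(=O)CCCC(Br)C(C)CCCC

5-bromo-6-methyldecanal

The longest chain bearing the –CHO group is 10 carbons long (decane).
An aldehyde (terminal –CHO) is the principal characteristic group, giving the suffix -al.
The numbering direction is chosen so that the aldehyde carbon is C-1 by definition.
That gives a bromo group at C-5; a methyl group at C-6.
Substituent prefixes are cited in alphabetical order (multiplying prefixes like di-/tri- are ignored for ordering).
Putting it together: 5-bromo-6-methyldecanal.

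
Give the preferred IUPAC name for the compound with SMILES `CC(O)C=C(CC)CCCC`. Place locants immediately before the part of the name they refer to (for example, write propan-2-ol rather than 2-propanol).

The longest carbon chain that includes the –OH group and the multiple bond has 8 carbons, so the parent hydride is octane.
The principal characteristic group is an alcohol (–OH), named with the suffix -ol.
A C=C double bond in the chain gives the infix -ene-.
Number the chain so that numbering from this end puts the hydroxyl group at C-2 rather than C-7.
This places the hydroxyl at C-2; the double bond between C-3 and C-4; an ethyl group at C-4.
Assembling the pieces gives 4-ethyloct-3-en-2-ol.

4-ethyloct-3-en-2-ol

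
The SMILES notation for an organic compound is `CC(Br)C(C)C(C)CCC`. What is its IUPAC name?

2-bromo-3,4-dimethylheptane

The longest carbon chain is 7 atoms: the parent is heptane.
The numbering direction is chosen so that the substituent locant set {2,3,4} is lower than {4,5,6} at the first point of difference.
This places a bromo group at C-2; methyl groups at C-3 and C-4.
The substituents are ordered alphabetically, ignoring any di-/tri- multipliers.
Putting it together: 2-bromo-3,4-dimethylheptane.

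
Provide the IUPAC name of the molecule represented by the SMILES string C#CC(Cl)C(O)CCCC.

3-chlorooct-1-yn-4-ol

The longest chain bearing the –OH group and the multiple bond is 8 carbons long (octane).
The highest-priority functional group is an alcohol (–OH), so the name ends in -ol.
A C≡C triple bond in the chain gives the infix -yne-.
Number the chain so that numbering from this end puts the hydroxyl group at C-4 rather than C-5.
This places the hydroxyl at C-4; the triple bond between C-1 and C-2; a chloro group at C-3.
Assembling the pieces gives 3-chlorooct-1-yn-4-ol.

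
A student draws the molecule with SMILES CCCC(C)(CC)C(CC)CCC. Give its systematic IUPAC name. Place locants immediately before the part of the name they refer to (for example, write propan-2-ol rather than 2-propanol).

4,5-diethyl-4-methyloctane

The longest carbon chain is 8 atoms: the parent is octane.
Number the chain so that the substituent locant set {4,4,5} is lower than {4,5,5} at the first point of difference.
This places ethyl groups at C-4 and C-5; a methyl group at C-4.
Substituent prefixes are cited in alphabetical order (multiplying prefixes like di-/tri- are ignored for ordering).
Assembling the pieces gives 4,5-diethyl-4-methyloctane.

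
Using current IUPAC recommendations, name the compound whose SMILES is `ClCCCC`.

The parent chain contains 4 carbons (butane).
The numbering direction is chosen so that the substituent locant set {1} is lower than {4} at the first point of difference.
That gives a chloro group at C-1.
Assembling the pieces gives 1-chlorobutane.

1-chlorobutane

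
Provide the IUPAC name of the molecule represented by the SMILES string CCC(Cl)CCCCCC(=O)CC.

9-chloroundecan-3-one

Counting along the main chain through the carbonyl gives 11 carbons: the parent is undecane.
A ketone (C=O on an internal carbon) is the principal characteristic group, giving the suffix -one.
The numbering direction is chosen so that numbering from this end puts the carbonyl group at C-3 rather than C-9.
This places the carbonyl at C-3; a chloro group at C-9.
The name is 9-chloroundecan-3-one.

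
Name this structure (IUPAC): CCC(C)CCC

The parent chain contains 6 carbons (hexane).
The numbering direction is chosen so that the substituent locant set {3} is lower than {4} at the first point of difference.
That gives a methyl group at C-3.
Putting it together: 3-methylhexane.

3-methylhexane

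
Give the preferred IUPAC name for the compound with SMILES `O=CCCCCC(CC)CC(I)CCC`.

6-ethyl-8-iodoundecanal

Counting along the main chain through the –CHO group gives 11 carbons: the parent is undecane.
The principal characteristic group is an aldehyde (terminal –CHO), named with the suffix -al.
Choose the numbering such that the aldehyde carbon is C-1 by definition.
This places an ethyl group at C-6; an iodo group at C-8.
Substituent prefixes are cited in alphabetical order (multiplying prefixes like di-/tri- are ignored for ordering).
Putting it together: 6-ethyl-8-iodoundecanal.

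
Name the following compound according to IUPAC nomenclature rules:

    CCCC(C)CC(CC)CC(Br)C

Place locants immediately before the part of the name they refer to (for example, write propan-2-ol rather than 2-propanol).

The parent chain contains 9 carbons (nonane).
Choose the numbering such that the substituent locant set {2,4,6} is lower than {4,6,8} at the first point of difference.
This places a bromo group at C-2; an ethyl group at C-4; a methyl group at C-6.
The substituents are ordered alphabetically, ignoring any di-/tri- multipliers.
The name is 2-bromo-4-ethyl-6-methylnonane.

2-bromo-4-ethyl-6-methylnonane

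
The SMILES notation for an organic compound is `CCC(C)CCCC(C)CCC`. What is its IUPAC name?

The longest carbon chain is 10 atoms: the parent is decane.
The numbering direction is chosen so that the substituent locant set {3,7} is lower than {4,8} at the first point of difference.
That gives methyl groups at C-3 and C-7.
Assembling the pieces gives 3,7-dimethyldecane.

3,7-dimethyldecane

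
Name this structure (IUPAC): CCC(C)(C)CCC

3,3-dimethylhexane

The parent chain contains 6 carbons (hexane).
The numbering direction is chosen so that the substituent locant set {3,3} is lower than {4,4} at the first point of difference.
With this numbering: two methyl groups at C-3.
Assembling the pieces gives 3,3-dimethylhexane.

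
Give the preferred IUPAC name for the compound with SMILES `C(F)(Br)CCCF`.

1-bromo-1,4-difluorobutane

The parent chain contains 4 carbons (butane).
Choose the numbering such that the substituent locant set {1,1,4} is lower than {1,4,4} at the first point of difference.
That gives a bromo group at C-1; fluoro groups at C-1 and C-4.
Substituent prefixes are cited in alphabetical order (multiplying prefixes like di-/tri- are ignored for ordering).
Putting it together: 1-bromo-1,4-difluorobutane.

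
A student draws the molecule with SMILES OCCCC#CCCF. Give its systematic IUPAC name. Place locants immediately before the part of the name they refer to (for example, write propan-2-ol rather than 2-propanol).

Counting along the main chain through the –OH group and the multiple bond gives 7 carbons: the parent is heptane.
An alcohol (–OH) is the principal characteristic group, giving the suffix -ol.
The chain contains a C≡C triple bond, so the unsaturation ending is -yne.
The numbering direction is chosen so that numbering from this end puts the hydroxyl group at C-1 rather than C-7.
This places the hydroxyl at C-1; the triple bond between C-4 and C-5; a fluoro group at C-7.
The name is 7-fluorohept-4-yn-1-ol.

7-fluorohept-4-yn-1-ol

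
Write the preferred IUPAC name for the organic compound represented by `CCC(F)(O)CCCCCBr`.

8-bromo-3-fluorooctan-3-ol

The longest chain bearing the –OH group is 8 carbons long (octane).
The principal characteristic group is an alcohol (–OH), named with the suffix -ol.
Choose the numbering such that numbering from this end puts the hydroxyl group at C-3 rather than C-6.
This places the hydroxyl at C-3; a bromo group at C-8; a fluoro group at C-3.
Substituent prefixes are cited in alphabetical order (multiplying prefixes like di-/tri- are ignored for ordering).
Assembling the pieces gives 8-bromo-3-fluorooctan-3-ol.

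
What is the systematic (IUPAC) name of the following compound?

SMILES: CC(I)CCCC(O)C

6-iodoheptan-2-ol

The longest chain bearing the –OH group is 7 carbons long (heptane).
The highest-priority functional group is an alcohol (–OH), so the name ends in -ol.
Number the chain so that numbering from this end puts the hydroxyl group at C-2 rather than C-6.
That gives the hydroxyl at C-2; an iodo group at C-6.
The name is 6-iodoheptan-2-ol.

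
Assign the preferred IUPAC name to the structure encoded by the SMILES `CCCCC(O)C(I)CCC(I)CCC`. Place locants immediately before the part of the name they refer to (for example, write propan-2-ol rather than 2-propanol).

6,9-diiodododecan-5-ol

The longest chain bearing the –OH group is 12 carbons long (dodecane).
An alcohol (–OH) is the principal characteristic group, giving the suffix -ol.
Choose the numbering such that numbering from this end puts the hydroxyl group at C-5 rather than C-8.
This places the hydroxyl at C-5; iodo groups at C-6 and C-9.
Assembling the pieces gives 6,9-diiodododecan-5-ol.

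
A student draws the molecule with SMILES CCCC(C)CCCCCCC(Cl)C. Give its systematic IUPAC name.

The longest carbon chain is 12 atoms: the parent is dodecane.
Choose the numbering such that the substituent locant set {2,9} is lower than {4,11} at the first point of difference.
This places a chloro group at C-2; a methyl group at C-9.
Substituent prefixes are cited in alphabetical order (multiplying prefixes like di-/tri- are ignored for ordering).
The name is 2-chloro-9-methyldodecane.

2-chloro-9-methyldodecane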